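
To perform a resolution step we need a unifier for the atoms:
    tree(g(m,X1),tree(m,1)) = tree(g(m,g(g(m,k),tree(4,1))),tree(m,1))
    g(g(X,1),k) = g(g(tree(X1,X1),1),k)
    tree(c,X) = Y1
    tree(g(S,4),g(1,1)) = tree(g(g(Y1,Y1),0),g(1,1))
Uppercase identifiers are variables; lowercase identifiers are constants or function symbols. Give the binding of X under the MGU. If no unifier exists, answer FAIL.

FAIL

Decompose tree/2: g(m,X1) = g(m,g(g(m,k),tree(4,1))),  tree(m,1) = tree(m,1).
Decompose g/2: m = m,  X1 = g(g(m,k),tree(4,1)).
Delete trivial equation m = m.
Bind X1 := g(g(m,k),tree(4,1)); substituting into the one remaining equation that mentions X1 gives: g(g(X,1),k) = g(g(tree(g(g(m,k),tree(4,1)),g(g(m,k),tree(4,1))),1),k).
Delete trivial equation tree(m,1) = tree(m,1).
Decompose g/2: g(X,1) = g(tree(g(g(m,k),tree(4,1)),g(g(m,k),tree(4,1))),1),  k = k.
Decompose g/2: X = tree(g(g(m,k),tree(4,1)),g(g(m,k),tree(4,1))),  1 = 1.
Bind X := tree(g(g(m,k),tree(4,1)),g(g(m,k),tree(4,1))); substituting into the one remaining equation that mentions X gives: tree(c,tree(g(g(m,k),tree(4,1)),g(g(m,k),tree(4,1)))) = Y1.
Delete trivial equation 1 = 1.
Delete trivial equation k = k.
Bind Y1 := tree(c,tree(g(g(m,k),tree(4,1)),g(g(m,k),tree(4,1)))); substituting into the remaining equation gives: tree(g(S,4),g(1,1)) = tree(g(g(tree(c,tree(g(g(m,k),tree(4,1)),g(g(m,k),tree(4,1)))),tree(c,tree(g(g(m,k),tree(4,1)),g(g(m,k),tree(4,1))))),0),g(1,1)).
Decompose tree/2: g(S,4) = g(g(tree(c,tree(g(g(m,k),tree(4,1)),g(g(m,k),tree(4,1)))),tree(c,tree(g(g(m,k),tree(4,1)),g(g(m,k),tree(4,1))))),0),  g(1,1) = g(1,1).
Decompose g/2: S = g(tree(c,tree(g(g(m,k),tree(4,1)),g(g(m,k),tree(4,1)))),tree(c,tree(g(g(m,k),tree(4,1)),g(g(m,k),tree(4,1))))),  4 = 0.
Bind S := g(tree(c,tree(g(g(m,k),tree(4,1)),g(g(m,k),tree(4,1)))),tree(c,tree(g(g(m,k),tree(4,1)),g(g(m,k),tree(4,1))))); no other remaining equation mentions S.
Clash: constants 4 and 0 differ; no unifier exists.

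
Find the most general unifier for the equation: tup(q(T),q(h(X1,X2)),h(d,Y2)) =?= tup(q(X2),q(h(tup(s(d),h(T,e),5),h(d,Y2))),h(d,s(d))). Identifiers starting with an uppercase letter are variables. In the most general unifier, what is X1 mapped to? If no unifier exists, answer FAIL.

Decompose tup/3: q(T) =?= q(X2),  q(h(X1,X2)) =?= q(h(tup(s(d),h(T,e),5),h(d,Y2))),  h(d,Y2) =?= h(d,s(d)).
Decompose q/1: T =?= X2.
Bind T := X2; substituting into the one remaining equation that mentions T gives: q(h(X1,X2)) =?= q(h(tup(s(d),h(X2,e),5),h(d,Y2))).
Decompose q/1: h(X1,X2) =?= h(tup(s(d),h(X2,e),5),h(d,Y2)).
Decompose h/2: X1 =?= tup(s(d),h(X2,e),5),  X2 =?= h(d,Y2).
Bind X1 := tup(s(d),h(X2,e),5); no other remaining equation mentions X1.
Bind X2 := h(d,Y2); no other remaining equation mentions X2. Substituting into the earlier bindings gives T := h(d,Y2), X1 := tup(s(d),h(h(d,Y2),e),5).
Decompose h/2: d =?= d,  Y2 =?= s(d).
Delete trivial equation d =?= d.
Bind Y2 := s(d). Substituting into the earlier bindings gives T := h(d,s(d)), X1 := tup(s(d),h(h(d,s(d)),e),5), X2 := h(d,s(d)).
MGU = { T ↦ h(d,s(d)), X1 ↦ tup(s(d),h(h(d,s(d)),e),5), X2 ↦ h(d,s(d)), Y2 ↦ s(d) }, so X1 ↦ tup(s(d),h(h(d,s(d)),e),5).

tup(s(d),h(h(d,s(d)),e),5)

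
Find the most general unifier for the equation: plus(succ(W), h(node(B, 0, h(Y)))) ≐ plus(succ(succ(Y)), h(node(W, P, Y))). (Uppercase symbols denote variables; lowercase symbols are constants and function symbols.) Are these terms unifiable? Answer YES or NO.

Decompose plus/2: succ(W) ≐ succ(succ(Y)),  h(node(B, 0, h(Y))) ≐ h(node(W, P, Y)).
Decompose succ/1: W ≐ succ(Y).
Bind W := succ(Y); substituting into the remaining equation gives: h(node(B, 0, h(Y))) ≐ h(node(succ(Y), P, Y)).
Decompose h/1: node(B, 0, h(Y)) ≐ node(succ(Y), P, Y).
Decompose node/3: B ≐ succ(Y),  0 ≐ P,  h(Y) ≐ Y.
Bind B := succ(Y); no other remaining equation mentions B.
Bind P := 0; no other remaining equation mentions P.
Occurs check fails: Y occurs in h(Y); the equation Y ≐ h(Y) has no finite solution.

NO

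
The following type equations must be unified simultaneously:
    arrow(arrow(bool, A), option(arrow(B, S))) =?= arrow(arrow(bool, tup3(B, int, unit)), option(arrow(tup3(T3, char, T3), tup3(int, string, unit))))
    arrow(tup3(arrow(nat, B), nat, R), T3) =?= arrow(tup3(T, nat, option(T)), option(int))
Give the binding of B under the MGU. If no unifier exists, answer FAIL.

tup3(option(int), char, option(int))

Decompose arrow/2: arrow(bool, A) =?= arrow(bool, tup3(B, int, unit)),  option(arrow(B, S)) =?= option(arrow(tup3(T3, char, T3), tup3(int, string, unit))).
Decompose arrow/2: bool =?= bool,  A =?= tup3(B, int, unit).
Delete trivial equation bool =?= bool.
Bind A := tup3(B, int, unit); no other remaining equation mentions A.
Decompose option/1: arrow(B, S) =?= arrow(tup3(T3, char, T3), tup3(int, string, unit)).
Decompose arrow/2: B =?= tup3(T3, char, T3),  S =?= tup3(int, string, unit).
Bind B := tup3(T3, char, T3); substituting into the one remaining equation that mentions B gives: arrow(tup3(arrow(nat, tup3(T3, char, T3)), nat, R), T3) =?= arrow(tup3(T, nat, option(T)), option(int)). Substituting into the earlier binding gives A := tup3(tup3(T3, char, T3), int, unit).
Bind S := tup3(int, string, unit); no other remaining equation mentions S.
Decompose arrow/2: tup3(arrow(nat, tup3(T3, char, T3)), nat, R) =?= tup3(T, nat, option(T)),  T3 =?= option(int).
Decompose tup3/3: arrow(nat, tup3(T3, char, T3)) =?= T,  nat =?= nat,  R =?= option(T).
Bind T := arrow(nat, tup3(T3, char, T3)); substituting into the one remaining equation that mentions T gives: R =?= option(arrow(nat, tup3(T3, char, T3))).
Delete trivial equation nat =?= nat.
Bind R := option(arrow(nat, tup3(T3, char, T3))); no other remaining equation mentions R.
Bind T3 := option(int). Substituting into the earlier bindings gives A := tup3(tup3(option(int), char, option(int)), int, unit), B := tup3(option(int), char, option(int)), T := arrow(nat, tup3(option(int), char, option(int))), R := option(arrow(nat, tup3(option(int), char, option(int)))).
MGU = { A ↦ tup3(tup3(option(int), char, option(int)), int, unit), B ↦ tup3(option(int), char, option(int)), S ↦ tup3(int, string, unit), T ↦ arrow(nat, tup3(option(int), char, option(int))), R ↦ option(arrow(nat, tup3(option(int), char, option(int)))), T3 ↦ option(int) }, so B ↦ tup3(option(int), char, option(int)).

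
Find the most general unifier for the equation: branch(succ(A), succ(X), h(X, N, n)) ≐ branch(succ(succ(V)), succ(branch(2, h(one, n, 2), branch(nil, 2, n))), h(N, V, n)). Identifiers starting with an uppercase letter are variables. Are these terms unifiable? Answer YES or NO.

Decompose branch/3: succ(A) ≐ succ(succ(V)),  succ(X) ≐ succ(branch(2, h(one, n, 2), branch(nil, 2, n))),  h(X, N, n) ≐ h(N, V, n).
Decompose succ/1: A ≐ succ(V).
Bind A := succ(V); no other remaining equation mentions A.
Decompose succ/1: X ≐ branch(2, h(one, n, 2), branch(nil, 2, n)).
Bind X := branch(2, h(one, n, 2), branch(nil, 2, n)); substituting into the remaining equation gives: h(branch(2, h(one, n, 2), branch(nil, 2, n)), N, n) ≐ h(N, V, n).
Decompose h/3: branch(2, h(one, n, 2), branch(nil, 2, n)) ≐ N,  N ≐ V,  n ≐ n.
Bind N := branch(2, h(one, n, 2), branch(nil, 2, n)); substituting into the one remaining equation that mentions N gives: branch(2, h(one, n, 2), branch(nil, 2, n)) ≐ V.
Bind V := branch(2, h(one, n, 2), branch(nil, 2, n)); no other remaining equation mentions V. Substituting into the earlier binding gives A := succ(branch(2, h(one, n, 2), branch(nil, 2, n))).
Delete trivial equation n ≐ n.
No equations remain and no clash or occurs-check failure arose, so a unifier exists.

YES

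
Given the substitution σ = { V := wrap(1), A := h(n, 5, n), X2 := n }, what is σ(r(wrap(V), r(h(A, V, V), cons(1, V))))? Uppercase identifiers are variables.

Replace each occurrence of V with wrap(1).
Replace each occurrence of A with h(n, 5, n).
Result: r(wrap(wrap(1)), r(h(h(n, 5, n), wrap(1), wrap(1)), cons(1, wrap(1)))).

r(wrap(wrap(1)), r(h(h(n, 5, n), wrap(1), wrap(1)), cons(1, wrap(1))))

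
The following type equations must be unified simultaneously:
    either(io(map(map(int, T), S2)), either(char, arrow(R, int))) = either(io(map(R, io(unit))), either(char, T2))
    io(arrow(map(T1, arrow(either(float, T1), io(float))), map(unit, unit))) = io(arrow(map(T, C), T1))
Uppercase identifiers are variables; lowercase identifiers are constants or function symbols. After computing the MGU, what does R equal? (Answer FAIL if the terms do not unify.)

map(int, map(unit, unit))

Decompose either/2: io(map(map(int, T), S2)) = io(map(R, io(unit))),  either(char, arrow(R, int)) = either(char, T2).
Decompose io/1: map(map(int, T), S2) = map(R, io(unit)).
Decompose map/2: map(int, T) = R,  S2 = io(unit).
Bind R := map(int, T); substituting into the one remaining equation that mentions R gives: either(char, arrow(map(int, T), int)) = either(char, T2).
Bind S2 := io(unit); no other remaining equation mentions S2.
Decompose either/2: char = char,  arrow(map(int, T), int) = T2.
Delete trivial equation char = char.
Bind T2 := arrow(map(int, T), int); no other remaining equation mentions T2.
Decompose io/1: arrow(map(T1, arrow(either(float, T1), io(float))), map(unit, unit)) = arrow(map(T, C), T1).
Decompose arrow/2: map(T1, arrow(either(float, T1), io(float))) = map(T, C),  map(unit, unit) = T1.
Decompose map/2: T1 = T,  arrow(either(float, T1), io(float)) = C.
Bind T1 := T; substituting into the remaining equations gives: arrow(either(float, T), io(float)) = C,  map(unit, unit) = T.
Bind C := arrow(either(float, T), io(float)); no other remaining equation mentions C.
Bind T := map(unit, unit). Substituting into the earlier bindings gives R := map(int, map(unit, unit)), T2 := arrow(map(int, map(unit, unit)), int), T1 := map(unit, unit), C := arrow(either(float, map(unit, unit)), io(float)).
MGU = { R := map(int, map(unit, unit)), S2 := io(unit), T2 := arrow(map(int, map(unit, unit)), int), T1 := map(unit, unit), C := arrow(either(float, map(unit, unit)), io(float)), T := map(unit, unit) }, so R := map(int, map(unit, unit)).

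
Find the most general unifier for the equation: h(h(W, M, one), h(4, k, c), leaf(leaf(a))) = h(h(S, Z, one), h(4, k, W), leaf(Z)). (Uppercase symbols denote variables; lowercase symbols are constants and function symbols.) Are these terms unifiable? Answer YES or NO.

YES

Decompose h/3: h(W, M, one) = h(S, Z, one),  h(4, k, c) = h(4, k, W),  leaf(leaf(a)) = leaf(Z).
Decompose h/3: W = S,  M = Z,  one = one.
Bind W := S; substituting into the one remaining equation that mentions W gives: h(4, k, c) = h(4, k, S).
Bind M := Z; no other remaining equation mentions M.
Delete trivial equation one = one.
Decompose h/3: 4 = 4,  k = k,  c = S.
Delete trivial equation 4 = 4.
Delete trivial equation k = k.
Bind S := c; no other remaining equation mentions S. Substituting into the earlier binding gives W := c.
Decompose leaf/1: leaf(a) = Z.
Bind Z := leaf(a). Substituting into the earlier binding gives M := leaf(a).
No equations remain and no clash or occurs-check failure arose, so a unifier exists.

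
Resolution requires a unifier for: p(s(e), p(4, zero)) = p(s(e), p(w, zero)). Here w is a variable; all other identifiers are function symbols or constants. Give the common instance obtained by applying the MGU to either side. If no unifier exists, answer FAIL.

Decompose p/2: s(e) = s(e),  p(4, zero) = p(w, zero).
Delete trivial equation s(e) = s(e).
Decompose p/2: 4 = w,  zero = zero.
Bind w := 4; no other remaining equation mentions w.
Delete trivial equation zero = zero.
Applying the MGU to either side gives p(s(e), p(4, zero)).

p(s(e), p(4, zero))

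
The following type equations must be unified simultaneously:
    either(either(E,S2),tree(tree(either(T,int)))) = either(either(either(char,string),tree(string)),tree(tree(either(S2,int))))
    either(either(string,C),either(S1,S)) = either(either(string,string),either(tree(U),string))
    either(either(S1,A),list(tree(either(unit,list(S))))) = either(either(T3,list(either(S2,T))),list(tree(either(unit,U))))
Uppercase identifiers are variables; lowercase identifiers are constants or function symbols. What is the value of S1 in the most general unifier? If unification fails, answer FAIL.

Decompose either/2: either(E,S2) = either(either(char,string),tree(string)),  tree(tree(either(T,int))) = tree(tree(either(S2,int))).
Decompose either/2: E = either(char,string),  S2 = tree(string).
Bind E := either(char,string); no other remaining equation mentions E.
Bind S2 := tree(string); substituting into the 2 remaining equations that mention S2 gives: tree(tree(either(T,int))) = tree(tree(either(tree(string),int))),  either(either(S1,A),list(tree(either(unit,list(S))))) = either(either(T3,list(either(tree(string),T))),list(tree(either(unit,U)))).
Decompose tree/1: tree(either(T,int)) = tree(either(tree(string),int)).
Decompose tree/1: either(T,int) = either(tree(string),int).
Decompose either/2: T = tree(string),  int = int.
Bind T := tree(string); substituting into the one remaining equation that mentions T gives: either(either(S1,A),list(tree(either(unit,list(S))))) = either(either(T3,list(either(tree(string),tree(string)))),list(tree(either(unit,U)))).
Delete trivial equation int = int.
Decompose either/2: either(string,C) = either(string,string),  either(S1,S) = either(tree(U),string).
Decompose either/2: string = string,  C = string.
Delete trivial equation string = string.
Bind C := string; no other remaining equation mentions C.
Decompose either/2: S1 = tree(U),  S = string.
Bind S1 := tree(U); substituting into the one remaining equation that mentions S1 gives: either(either(tree(U),A),list(tree(either(unit,list(S))))) = either(either(T3,list(either(tree(string),tree(string)))),list(tree(either(unit,U)))).
Bind S := string; substituting into the remaining equation gives: either(either(tree(U),A),list(tree(either(unit,list(string))))) = either(either(T3,list(either(tree(string),tree(string)))),list(tree(either(unit,U)))).
Decompose either/2: either(tree(U),A) = either(T3,list(either(tree(string),tree(string)))),  list(tree(either(unit,list(string)))) = list(tree(either(unit,U))).
Decompose either/2: tree(U) = T3,  A = list(either(tree(string),tree(string))).
Bind T3 := tree(U); no other remaining equation mentions T3.
Bind A := list(either(tree(string),tree(string))); no other remaining equation mentions A.
Decompose list/1: tree(either(unit,list(string))) = tree(either(unit,U)).
Decompose tree/1: either(unit,list(string)) = either(unit,U).
Decompose either/2: unit = unit,  list(string) = U.
Delete trivial equation unit = unit.
Bind U := list(string). Substituting into the earlier bindings gives S1 := tree(list(string)), T3 := tree(list(string)).
MGU = { E ↦ either(char,string), S2 ↦ tree(string), T ↦ tree(string), C ↦ string, S1 ↦ tree(list(string)), S ↦ string, T3 ↦ tree(list(string)), A ↦ list(either(tree(string),tree(string))), U ↦ list(string) }, so S1 ↦ tree(list(string)).

tree(list(string))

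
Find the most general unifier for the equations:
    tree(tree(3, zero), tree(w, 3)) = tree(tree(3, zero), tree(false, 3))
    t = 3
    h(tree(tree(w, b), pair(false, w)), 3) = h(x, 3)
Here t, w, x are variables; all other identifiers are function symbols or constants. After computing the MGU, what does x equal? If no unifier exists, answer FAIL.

tree(tree(false, b), pair(false, false))

Decompose tree/2: tree(3, zero) = tree(3, zero),  tree(w, 3) = tree(false, 3).
Delete trivial equation tree(3, zero) = tree(3, zero).
Decompose tree/2: w = false,  3 = 3.
Bind w := false; substituting into the one remaining equation that mentions w gives: h(tree(tree(false, b), pair(false, false)), 3) = h(x, 3).
Delete trivial equation 3 = 3.
Bind t := 3; no other remaining equation mentions t.
Decompose h/2: tree(tree(false, b), pair(false, false)) = x,  3 = 3.
Bind x := tree(tree(false, b), pair(false, false)); no other remaining equation mentions x.
Delete trivial equation 3 = 3.
MGU = { w -> false, t -> 3, x -> tree(tree(false, b), pair(false, false)) }, so x -> tree(tree(false, b), pair(false, false)).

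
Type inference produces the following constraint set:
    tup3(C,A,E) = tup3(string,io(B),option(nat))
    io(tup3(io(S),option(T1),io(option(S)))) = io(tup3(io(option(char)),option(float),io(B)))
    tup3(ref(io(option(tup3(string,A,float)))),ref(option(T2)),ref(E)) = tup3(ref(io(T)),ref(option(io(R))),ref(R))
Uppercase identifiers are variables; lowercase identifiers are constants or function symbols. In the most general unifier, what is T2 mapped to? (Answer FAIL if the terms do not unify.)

Decompose tup3/3: C = string,  A = io(B),  E = option(nat).
Bind C := string; no other remaining equation mentions C.
Bind A := io(B); substituting into the one remaining equation that mentions A gives: tup3(ref(io(option(tup3(string,io(B),float)))),ref(option(T2)),ref(E)) = tup3(ref(io(T)),ref(option(io(R))),ref(R)).
Bind E := option(nat); substituting into the one remaining equation that mentions E gives: tup3(ref(io(option(tup3(string,io(B),float)))),ref(option(T2)),ref(option(nat))) = tup3(ref(io(T)),ref(option(io(R))),ref(R)).
Decompose io/1: tup3(io(S),option(T1),io(option(S))) = tup3(io(option(char)),option(float),io(B)).
Decompose tup3/3: io(S) = io(option(char)),  option(T1) = option(float),  io(option(S)) = io(B).
Decompose io/1: S = option(char).
Bind S := option(char); substituting into the one remaining equation that mentions S gives: io(option(option(char))) = io(B).
Decompose option/1: T1 = float.
Bind T1 := float; no other remaining equation mentions T1.
Decompose io/1: option(option(char)) = B.
Bind B := option(option(char)); substituting into the remaining equation gives: tup3(ref(io(option(tup3(string,io(option(option(char))),float)))),ref(option(T2)),ref(option(nat))) = tup3(ref(io(T)),ref(option(io(R))),ref(R)). Substituting into the earlier binding gives A := io(option(option(char))).
Decompose tup3/3: ref(io(option(tup3(string,io(option(option(char))),float)))) = ref(io(T)),  ref(option(T2)) = ref(option(io(R))),  ref(option(nat)) = ref(R).
Decompose ref/1: io(option(tup3(string,io(option(option(char))),float))) = io(T).
Decompose io/1: option(tup3(string,io(option(option(char))),float)) = T.
Bind T := option(tup3(string,io(option(option(char))),float)); no other remaining equation mentions T.
Decompose ref/1: option(T2) = option(io(R)).
Decompose option/1: T2 = io(R).
Bind T2 := io(R); no other remaining equation mentions T2.
Decompose ref/1: option(nat) = R.
Bind R := option(nat). Substituting into the earlier binding gives T2 := io(option(nat)).
MGU = { C -> string, A -> io(option(option(char))), E -> option(nat), S -> option(char), T1 -> float, B -> option(option(char)), T -> option(tup3(string,io(option(option(char))),float)), T2 -> io(option(nat)), R -> option(nat) }, so T2 -> io(option(nat)).

io(option(nat))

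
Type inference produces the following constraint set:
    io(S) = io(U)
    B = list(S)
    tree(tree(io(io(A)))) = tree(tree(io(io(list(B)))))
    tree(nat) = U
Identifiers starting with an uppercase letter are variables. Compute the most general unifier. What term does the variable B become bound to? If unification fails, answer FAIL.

list(tree(nat))

Decompose io/1: S = U.
Bind S := U; substituting into the one remaining equation that mentions S gives: B = list(U).
Bind B := list(U); substituting into the one remaining equation that mentions B gives: tree(tree(io(io(A)))) = tree(tree(io(io(list(list(U)))))).
Decompose tree/1: tree(io(io(A))) = tree(io(io(list(list(U))))).
Decompose tree/1: io(io(A)) = io(io(list(list(U)))).
Decompose io/1: io(A) = io(list(list(U))).
Decompose io/1: A = list(list(U)).
Bind A := list(list(U)); no other remaining equation mentions A.
Bind U := tree(nat). Substituting into the earlier bindings gives S := tree(nat), B := list(tree(nat)), A := list(list(tree(nat))).
MGU = { S := tree(nat), B := list(tree(nat)), A := list(list(tree(nat))), U := tree(nat) }, so B := list(tree(nat)).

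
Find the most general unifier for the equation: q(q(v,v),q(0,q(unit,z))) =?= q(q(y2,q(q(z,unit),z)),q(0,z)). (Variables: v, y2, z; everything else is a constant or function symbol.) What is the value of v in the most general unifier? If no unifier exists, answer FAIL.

FAIL

Decompose q/2: q(v,v) =?= q(y2,q(q(z,unit),z)),  q(0,q(unit,z)) =?= q(0,z).
Decompose q/2: v =?= y2,  v =?= q(q(z,unit),z).
Bind v := y2; substituting into the one remaining equation that mentions v gives: y2 =?= q(q(z,unit),z).
Bind y2 := q(q(z,unit),z); no other remaining equation mentions y2. Substituting into the earlier binding gives v := q(q(z,unit),z).
Decompose q/2: 0 =?= 0,  q(unit,z) =?= z.
Delete trivial equation 0 =?= 0.
Occurs check fails: z occurs in q(unit,z); the equation z =?= q(unit,z) has no finite solution.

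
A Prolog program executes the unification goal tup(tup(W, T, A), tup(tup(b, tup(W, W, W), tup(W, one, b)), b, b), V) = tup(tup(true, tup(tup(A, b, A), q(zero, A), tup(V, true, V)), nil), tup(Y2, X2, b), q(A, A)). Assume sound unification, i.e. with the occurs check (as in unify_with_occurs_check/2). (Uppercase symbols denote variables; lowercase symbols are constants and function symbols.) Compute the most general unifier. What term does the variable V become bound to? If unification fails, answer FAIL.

q(nil, nil)

Decompose tup/3: tup(W, T, A) = tup(true, tup(tup(A, b, A), q(zero, A), tup(V, true, V)), nil),  tup(tup(b, tup(W, W, W), tup(W, one, b)), b, b) = tup(Y2, X2, b),  V = q(A, A).
Decompose tup/3: W = true,  T = tup(tup(A, b, A), q(zero, A), tup(V, true, V)),  A = nil.
Bind W := true; substituting into the one remaining equation that mentions W gives: tup(tup(b, tup(true, true, true), tup(true, one, b)), b, b) = tup(Y2, X2, b).
Bind T := tup(tup(A, b, A), q(zero, A), tup(V, true, V)); no other remaining equation mentions T.
Bind A := nil; substituting into the one remaining equation that mentions A gives: V = q(nil, nil). Substituting into the earlier binding gives T := tup(tup(nil, b, nil), q(zero, nil), tup(V, true, V)).
Decompose tup/3: tup(b, tup(true, true, true), tup(true, one, b)) = Y2,  b = X2,  b = b.
Bind Y2 := tup(b, tup(true, true, true), tup(true, one, b)); no other remaining equation mentions Y2.
Bind X2 := b; no other remaining equation mentions X2.
Delete trivial equation b = b.
Bind V := q(nil, nil). Substituting into the earlier binding gives T := tup(tup(nil, b, nil), q(zero, nil), tup(q(nil, nil), true, q(nil, nil))).
MGU = { W = true, T = tup(tup(nil, b, nil), q(zero, nil), tup(q(nil, nil), true, q(nil, nil))), A = nil, Y2 = tup(b, tup(true, true, true), tup(true, one, b)), X2 = b, V = q(nil, nil) }, so V = q(nil, nil).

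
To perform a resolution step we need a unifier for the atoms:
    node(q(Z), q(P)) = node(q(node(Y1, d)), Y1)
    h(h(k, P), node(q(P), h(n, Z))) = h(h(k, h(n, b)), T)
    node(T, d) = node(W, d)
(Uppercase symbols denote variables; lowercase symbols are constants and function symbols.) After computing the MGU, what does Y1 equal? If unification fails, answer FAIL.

q(h(n, b))

Decompose node/2: q(Z) = q(node(Y1, d)),  q(P) = Y1.
Decompose q/1: Z = node(Y1, d).
Bind Z := node(Y1, d); substituting into the one remaining equation that mentions Z gives: h(h(k, P), node(q(P), h(n, node(Y1, d)))) = h(h(k, h(n, b)), T).
Bind Y1 := q(P); substituting into the one remaining equation that mentions Y1 gives: h(h(k, P), node(q(P), h(n, node(q(P), d)))) = h(h(k, h(n, b)), T). Substituting into the earlier binding gives Z := node(q(P), d).
Decompose h/2: h(k, P) = h(k, h(n, b)),  node(q(P), h(n, node(q(P), d))) = T.
Decompose h/2: k = k,  P = h(n, b).
Delete trivial equation k = k.
Bind P := h(n, b); substituting into the one remaining equation that mentions P gives: node(q(h(n, b)), h(n, node(q(h(n, b)), d))) = T. Substituting into the earlier bindings gives Z := node(q(h(n, b)), d), Y1 := q(h(n, b)).
Bind T := node(q(h(n, b)), h(n, node(q(h(n, b)), d))); substituting into the remaining equation gives: node(node(q(h(n, b)), h(n, node(q(h(n, b)), d))), d) = node(W, d).
Decompose node/2: node(q(h(n, b)), h(n, node(q(h(n, b)), d))) = W,  d = d.
Bind W := node(q(h(n, b)), h(n, node(q(h(n, b)), d))); no other remaining equation mentions W.
Delete trivial equation d = d.
MGU = { Z := node(q(h(n, b)), d), Y1 := q(h(n, b)), P := h(n, b), T := node(q(h(n, b)), h(n, node(q(h(n, b)), d))), W := node(q(h(n, b)), h(n, node(q(h(n, b)), d))) }, so Y1 := q(h(n, b)).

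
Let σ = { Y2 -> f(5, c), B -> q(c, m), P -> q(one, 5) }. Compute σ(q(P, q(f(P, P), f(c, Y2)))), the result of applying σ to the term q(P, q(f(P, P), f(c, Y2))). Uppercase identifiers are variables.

q(q(one, 5), q(f(q(one, 5), q(one, 5)), f(c, f(5, c))))

Replace each occurrence of Y2 with f(5, c).
Replace each occurrence of P with q(one, 5).
Result: q(q(one, 5), q(f(q(one, 5), q(one, 5)), f(c, f(5, c)))).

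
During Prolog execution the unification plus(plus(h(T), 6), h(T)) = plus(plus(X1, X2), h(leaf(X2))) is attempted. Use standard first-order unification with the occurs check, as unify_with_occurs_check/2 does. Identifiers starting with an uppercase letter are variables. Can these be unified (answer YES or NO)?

Decompose plus/2: plus(h(T), 6) = plus(X1, X2),  h(T) = h(leaf(X2)).
Decompose plus/2: h(T) = X1,  6 = X2.
Bind X1 := h(T); no other remaining equation mentions X1.
Bind X2 := 6; substituting into the remaining equation gives: h(T) = h(leaf(6)).
Decompose h/1: T = leaf(6).
Bind T := leaf(6). Substituting into the earlier binding gives X1 := h(leaf(6)).
No equations remain and no clash or occurs-check failure arose, so a unifier exists.

YES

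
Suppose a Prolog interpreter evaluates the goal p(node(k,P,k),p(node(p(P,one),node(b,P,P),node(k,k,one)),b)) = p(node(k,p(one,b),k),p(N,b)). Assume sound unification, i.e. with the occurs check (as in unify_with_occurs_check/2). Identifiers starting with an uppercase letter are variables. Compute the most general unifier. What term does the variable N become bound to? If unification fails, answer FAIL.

Decompose p/2: node(k,P,k) = node(k,p(one,b),k),  p(node(p(P,one),node(b,P,P),node(k,k,one)),b) = p(N,b).
Decompose node/3: k = k,  P = p(one,b),  k = k.
Delete trivial equation k = k.
Bind P := p(one,b); substituting into the one remaining equation that mentions P gives: p(node(p(p(one,b),one),node(b,p(one,b),p(one,b)),node(k,k,one)),b) = p(N,b).
Delete trivial equation k = k.
Decompose p/2: node(p(p(one,b),one),node(b,p(one,b),p(one,b)),node(k,k,one)) = N,  b = b.
Bind N := node(p(p(one,b),one),node(b,p(one,b),p(one,b)),node(k,k,one)); no other remaining equation mentions N.
Delete trivial equation b = b.
MGU = { P -> p(one,b), N -> node(p(p(one,b),one),node(b,p(one,b),p(one,b)),node(k,k,one)) }, so N -> node(p(p(one,b),one),node(b,p(one,b),p(one,b)),node(k,k,one)).

node(p(p(one,b),one),node(b,p(one,b),p(one,b)),node(k,k,one))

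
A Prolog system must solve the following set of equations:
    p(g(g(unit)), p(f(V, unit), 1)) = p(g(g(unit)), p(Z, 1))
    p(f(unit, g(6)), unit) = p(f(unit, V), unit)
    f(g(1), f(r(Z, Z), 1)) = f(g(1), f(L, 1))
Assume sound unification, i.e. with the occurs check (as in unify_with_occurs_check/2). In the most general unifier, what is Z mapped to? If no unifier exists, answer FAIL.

f(g(6), unit)

Decompose p/2: g(g(unit)) = g(g(unit)),  p(f(V, unit), 1) = p(Z, 1).
Delete trivial equation g(g(unit)) = g(g(unit)).
Decompose p/2: f(V, unit) = Z,  1 = 1.
Bind Z := f(V, unit); substituting into the one remaining equation that mentions Z gives: f(g(1), f(r(f(V, unit), f(V, unit)), 1)) = f(g(1), f(L, 1)).
Delete trivial equation 1 = 1.
Decompose p/2: f(unit, g(6)) = f(unit, V),  unit = unit.
Decompose f/2: unit = unit,  g(6) = V.
Delete trivial equation unit = unit.
Bind V := g(6); substituting into the one remaining equation that mentions V gives: f(g(1), f(r(f(g(6), unit), f(g(6), unit)), 1)) = f(g(1), f(L, 1)). Substituting into the earlier binding gives Z := f(g(6), unit).
Delete trivial equation unit = unit.
Decompose f/2: g(1) = g(1),  f(r(f(g(6), unit), f(g(6), unit)), 1) = f(L, 1).
Delete trivial equation g(1) = g(1).
Decompose f/2: r(f(g(6), unit), f(g(6), unit)) = L,  1 = 1.
Bind L := r(f(g(6), unit), f(g(6), unit)); no other remaining equation mentions L.
Delete trivial equation 1 = 1.
MGU = { Z = f(g(6), unit), V = g(6), L = r(f(g(6), unit), f(g(6), unit)) }, so Z = f(g(6), unit).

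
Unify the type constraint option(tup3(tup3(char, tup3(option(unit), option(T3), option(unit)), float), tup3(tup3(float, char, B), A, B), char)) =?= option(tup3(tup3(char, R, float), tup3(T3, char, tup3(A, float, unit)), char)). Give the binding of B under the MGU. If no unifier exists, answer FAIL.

Decompose option/1: tup3(tup3(char, tup3(option(unit), option(T3), option(unit)), float), tup3(tup3(float, char, B), A, B), char) =?= tup3(tup3(char, R, float), tup3(T3, char, tup3(A, float, unit)), char).
Decompose tup3/3: tup3(char, tup3(option(unit), option(T3), option(unit)), float) =?= tup3(char, R, float),  tup3(tup3(float, char, B), A, B) =?= tup3(T3, char, tup3(A, float, unit)),  char =?= char.
Decompose tup3/3: char =?= char,  tup3(option(unit), option(T3), option(unit)) =?= R,  float =?= float.
Delete trivial equation char =?= char.
Bind R := tup3(option(unit), option(T3), option(unit)); no other remaining equation mentions R.
Delete trivial equation float =?= float.
Decompose tup3/3: tup3(float, char, B) =?= T3,  A =?= char,  B =?= tup3(A, float, unit).
Bind T3 := tup3(float, char, B); no other remaining equation mentions T3. Substituting into the earlier binding gives R := tup3(option(unit), option(tup3(float, char, B)), option(unit)).
Bind A := char; substituting into the one remaining equation that mentions A gives: B =?= tup3(char, float, unit).
Bind B := tup3(char, float, unit); no other remaining equation mentions B. Substituting into the earlier bindings gives R := tup3(option(unit), option(tup3(float, char, tup3(char, float, unit))), option(unit)), T3 := tup3(float, char, tup3(char, float, unit)).
Delete trivial equation char =?= char.
MGU = { R := tup3(option(unit), option(tup3(float, char, tup3(char, float, unit))), option(unit)), T3 := tup3(float, char, tup3(char, float, unit)), A := char, B := tup3(char, float, unit) }, so B := tup3(char, float, unit).

tup3(char, float, unit)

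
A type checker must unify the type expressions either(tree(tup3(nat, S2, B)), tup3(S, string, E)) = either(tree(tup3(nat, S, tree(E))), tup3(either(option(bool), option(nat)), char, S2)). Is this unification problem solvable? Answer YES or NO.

NO

Decompose either/2: tree(tup3(nat, S2, B)) = tree(tup3(nat, S, tree(E))),  tup3(S, string, E) = tup3(either(option(bool), option(nat)), char, S2).
Decompose tree/1: tup3(nat, S2, B) = tup3(nat, S, tree(E)).
Decompose tup3/3: nat = nat,  S2 = S,  B = tree(E).
Delete trivial equation nat = nat.
Bind S2 := S; substituting into the one remaining equation that mentions S2 gives: tup3(S, string, E) = tup3(either(option(bool), option(nat)), char, S).
Bind B := tree(E); no other remaining equation mentions B.
Decompose tup3/3: S = either(option(bool), option(nat)),  string = char,  E = S.
Bind S := either(option(bool), option(nat)); substituting into the one remaining equation that mentions S gives: E = either(option(bool), option(nat)). Substituting into the earlier binding gives S2 := either(option(bool), option(nat)).
Clash: constants string and char differ; no unifier exists.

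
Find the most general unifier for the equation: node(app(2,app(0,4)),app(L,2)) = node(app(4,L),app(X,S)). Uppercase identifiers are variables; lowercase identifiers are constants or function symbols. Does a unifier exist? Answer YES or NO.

NO

Decompose node/2: app(2,app(0,4)) = app(4,L),  app(L,2) = app(X,S).
Decompose app/2: 2 = 4,  app(0,4) = L.
Clash: constants 2 and 4 differ; no unifier exists.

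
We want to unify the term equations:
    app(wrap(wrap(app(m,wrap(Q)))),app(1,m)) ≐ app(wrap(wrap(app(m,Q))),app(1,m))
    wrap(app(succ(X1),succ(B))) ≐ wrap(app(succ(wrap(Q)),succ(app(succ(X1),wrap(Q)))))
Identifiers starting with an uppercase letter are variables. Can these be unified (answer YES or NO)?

Decompose app/2: wrap(wrap(app(m,wrap(Q)))) ≐ wrap(wrap(app(m,Q))),  app(1,m) ≐ app(1,m).
Decompose wrap/1: wrap(app(m,wrap(Q))) ≐ wrap(app(m,Q)).
Decompose wrap/1: app(m,wrap(Q)) ≐ app(m,Q).
Decompose app/2: m ≐ m,  wrap(Q) ≐ Q.
Delete trivial equation m ≐ m.
Occurs check fails: Q occurs in wrap(Q); the equation Q ≐ wrap(Q) has no finite solution.

NO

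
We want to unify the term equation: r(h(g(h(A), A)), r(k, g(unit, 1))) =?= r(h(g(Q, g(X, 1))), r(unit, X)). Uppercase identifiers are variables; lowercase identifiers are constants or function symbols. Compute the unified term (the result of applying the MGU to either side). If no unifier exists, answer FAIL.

FAIL

Decompose r/2: h(g(h(A), A)) =?= h(g(Q, g(X, 1))),  r(k, g(unit, 1)) =?= r(unit, X).
Decompose h/1: g(h(A), A) =?= g(Q, g(X, 1)).
Decompose g/2: h(A) =?= Q,  A =?= g(X, 1).
Bind Q := h(A); no other remaining equation mentions Q.
Bind A := g(X, 1); no other remaining equation mentions A. Substituting into the earlier binding gives Q := h(g(X, 1)).
Decompose r/2: k =?= unit,  g(unit, 1) =?= X.
Clash: constants k and unit differ; no unifier exists.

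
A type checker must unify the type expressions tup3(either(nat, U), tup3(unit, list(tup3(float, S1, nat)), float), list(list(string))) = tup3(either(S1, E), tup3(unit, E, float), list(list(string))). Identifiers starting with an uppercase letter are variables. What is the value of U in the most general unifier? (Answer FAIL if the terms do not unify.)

list(tup3(float, nat, nat))

Decompose tup3/3: either(nat, U) = either(S1, E),  tup3(unit, list(tup3(float, S1, nat)), float) = tup3(unit, E, float),  list(list(string)) = list(list(string)).
Decompose either/2: nat = S1,  U = E.
Bind S1 := nat; substituting into the one remaining equation that mentions S1 gives: tup3(unit, list(tup3(float, nat, nat)), float) = tup3(unit, E, float).
Bind U := E; no other remaining equation mentions U.
Decompose tup3/3: unit = unit,  list(tup3(float, nat, nat)) = E,  float = float.
Delete trivial equation unit = unit.
Bind E := list(tup3(float, nat, nat)); no other remaining equation mentions E. Substituting into the earlier binding gives U := list(tup3(float, nat, nat)).
Delete trivial equation float = float.
Delete trivial equation list(list(string)) = list(list(string)).
MGU = { S1 ↦ nat, U ↦ list(tup3(float, nat, nat)), E ↦ list(tup3(float, nat, nat)) }, so U ↦ list(tup3(float, nat, nat)).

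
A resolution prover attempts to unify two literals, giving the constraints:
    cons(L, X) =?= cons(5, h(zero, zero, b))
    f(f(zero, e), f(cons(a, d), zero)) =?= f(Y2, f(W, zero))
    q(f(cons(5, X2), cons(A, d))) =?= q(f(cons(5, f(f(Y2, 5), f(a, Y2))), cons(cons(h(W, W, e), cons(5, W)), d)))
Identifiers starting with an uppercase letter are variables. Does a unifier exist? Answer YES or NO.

Decompose cons/2: L =?= 5,  X =?= h(zero, zero, b).
Bind L := 5; no other remaining equation mentions L.
Bind X := h(zero, zero, b); no other remaining equation mentions X.
Decompose f/2: f(zero, e) =?= Y2,  f(cons(a, d), zero) =?= f(W, zero).
Bind Y2 := f(zero, e); substituting into the one remaining equation that mentions Y2 gives: q(f(cons(5, X2), cons(A, d))) =?= q(f(cons(5, f(f(f(zero, e), 5), f(a, f(zero, e)))), cons(cons(h(W, W, e), cons(5, W)), d))).
Decompose f/2: cons(a, d) =?= W,  zero =?= zero.
Bind W := cons(a, d); substituting into the one remaining equation that mentions W gives: q(f(cons(5, X2), cons(A, d))) =?= q(f(cons(5, f(f(f(zero, e), 5), f(a, f(zero, e)))), cons(cons(h(cons(a, d), cons(a, d), e), cons(5, cons(a, d))), d))).
Delete trivial equation zero =?= zero.
Decompose q/1: f(cons(5, X2), cons(A, d)) =?= f(cons(5, f(f(f(zero, e), 5), f(a, f(zero, e)))), cons(cons(h(cons(a, d), cons(a, d), e), cons(5, cons(a, d))), d)).
Decompose f/2: cons(5, X2) =?= cons(5, f(f(f(zero, e), 5), f(a, f(zero, e)))),  cons(A, d) =?= cons(cons(h(cons(a, d), cons(a, d), e), cons(5, cons(a, d))), d).
Decompose cons/2: 5 =?= 5,  X2 =?= f(f(f(zero, e), 5), f(a, f(zero, e))).
Delete trivial equation 5 =?= 5.
Bind X2 := f(f(f(zero, e), 5), f(a, f(zero, e))); no other remaining equation mentions X2.
Decompose cons/2: A =?= cons(h(cons(a, d), cons(a, d), e), cons(5, cons(a, d))),  d =?= d.
Bind A := cons(h(cons(a, d), cons(a, d), e), cons(5, cons(a, d))); no other remaining equation mentions A.
Delete trivial equation d =?= d.
No equations remain and no clash or occurs-check failure arose, so a unifier exists.

YES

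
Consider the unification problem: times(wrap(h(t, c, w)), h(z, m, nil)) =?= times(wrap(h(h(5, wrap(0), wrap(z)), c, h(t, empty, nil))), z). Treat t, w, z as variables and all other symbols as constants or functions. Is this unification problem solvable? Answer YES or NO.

Decompose times/2: wrap(h(t, c, w)) =?= wrap(h(h(5, wrap(0), wrap(z)), c, h(t, empty, nil))),  h(z, m, nil) =?= z.
Decompose wrap/1: h(t, c, w) =?= h(h(5, wrap(0), wrap(z)), c, h(t, empty, nil)).
Decompose h/3: t =?= h(5, wrap(0), wrap(z)),  c =?= c,  w =?= h(t, empty, nil).
Bind t := h(5, wrap(0), wrap(z)); substituting into the one remaining equation that mentions t gives: w =?= h(h(5, wrap(0), wrap(z)), empty, nil).
Delete trivial equation c =?= c.
Bind w := h(h(5, wrap(0), wrap(z)), empty, nil); no other remaining equation mentions w.
Occurs check fails: z occurs in h(z, m, nil); the equation z =?= h(z, m, nil) has no finite solution.

NO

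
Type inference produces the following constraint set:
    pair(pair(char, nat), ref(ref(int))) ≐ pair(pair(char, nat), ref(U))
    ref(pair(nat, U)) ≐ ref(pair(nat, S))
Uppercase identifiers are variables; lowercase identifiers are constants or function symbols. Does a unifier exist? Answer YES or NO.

Decompose pair/2: pair(char, nat) ≐ pair(char, nat),  ref(ref(int)) ≐ ref(U).
Delete trivial equation pair(char, nat) ≐ pair(char, nat).
Decompose ref/1: ref(int) ≐ U.
Bind U := ref(int); substituting into the remaining equation gives: ref(pair(nat, ref(int))) ≐ ref(pair(nat, S)).
Decompose ref/1: pair(nat, ref(int)) ≐ pair(nat, S).
Decompose pair/2: nat ≐ nat,  ref(int) ≐ S.
Delete trivial equation nat ≐ nat.
Bind S := ref(int).
No equations remain and no clash or occurs-check failure arose, so a unifier exists.

YES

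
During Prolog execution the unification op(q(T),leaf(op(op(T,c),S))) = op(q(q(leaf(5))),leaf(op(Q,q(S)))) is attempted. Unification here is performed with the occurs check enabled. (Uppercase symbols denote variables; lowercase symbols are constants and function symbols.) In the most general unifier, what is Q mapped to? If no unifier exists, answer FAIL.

Decompose op/2: q(T) = q(q(leaf(5))),  leaf(op(op(T,c),S)) = leaf(op(Q,q(S))).
Decompose q/1: T = q(leaf(5)).
Bind T := q(leaf(5)); substituting into the remaining equation gives: leaf(op(op(q(leaf(5)),c),S)) = leaf(op(Q,q(S))).
Decompose leaf/1: op(op(q(leaf(5)),c),S) = op(Q,q(S)).
Decompose op/2: op(q(leaf(5)),c) = Q,  S = q(S).
Bind Q := op(q(leaf(5)),c); no other remaining equation mentions Q.
Occurs check fails: S occurs in q(S); the equation S = q(S) has no finite solution.

FAIL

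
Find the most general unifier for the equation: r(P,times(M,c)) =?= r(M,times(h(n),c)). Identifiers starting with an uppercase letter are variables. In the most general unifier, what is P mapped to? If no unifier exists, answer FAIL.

h(n)

Decompose r/2: P =?= M,  times(M,c) =?= times(h(n),c).
Bind P := M; no other remaining equation mentions P.
Decompose times/2: M =?= h(n),  c =?= c.
Bind M := h(n); no other remaining equation mentions M. Substituting into the earlier binding gives P := h(n).
Delete trivial equation c =?= c.
MGU = { P -> h(n), M -> h(n) }, so P -> h(n).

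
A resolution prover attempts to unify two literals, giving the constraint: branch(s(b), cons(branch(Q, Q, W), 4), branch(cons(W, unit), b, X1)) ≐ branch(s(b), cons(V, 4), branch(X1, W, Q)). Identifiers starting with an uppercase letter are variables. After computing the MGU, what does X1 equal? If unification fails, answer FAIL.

Decompose branch/3: s(b) ≐ s(b),  cons(branch(Q, Q, W), 4) ≐ cons(V, 4),  branch(cons(W, unit), b, X1) ≐ branch(X1, W, Q).
Delete trivial equation s(b) ≐ s(b).
Decompose cons/2: branch(Q, Q, W) ≐ V,  4 ≐ 4.
Bind V := branch(Q, Q, W); no other remaining equation mentions V.
Delete trivial equation 4 ≐ 4.
Decompose branch/3: cons(W, unit) ≐ X1,  b ≐ W,  X1 ≐ Q.
Bind X1 := cons(W, unit); substituting into the one remaining equation that mentions X1 gives: cons(W, unit) ≐ Q.
Bind W := b; substituting into the remaining equation gives: cons(b, unit) ≐ Q. Substituting into the earlier bindings gives V := branch(Q, Q, b), X1 := cons(b, unit).
Bind Q := cons(b, unit). Substituting into the earlier binding gives V := branch(cons(b, unit), cons(b, unit), b).
MGU = { V -> branch(cons(b, unit), cons(b, unit), b), X1 -> cons(b, unit), W -> b, Q -> cons(b, unit) }, so X1 -> cons(b, unit).

cons(b, unit)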